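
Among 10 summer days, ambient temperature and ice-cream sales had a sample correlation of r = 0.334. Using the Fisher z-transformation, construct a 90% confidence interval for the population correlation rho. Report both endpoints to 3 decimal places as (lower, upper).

(-0.268, 0.748)

z_r = atanh(0.334) = 0.347324;  SE = 1/√(n−3) = 1/√7 = 0.377964
z-limits: 0.347324 ± 1.645·0.377964 = 0.347324 ± 0.621751 = [-0.274427, 0.969075]
ρ-limits: (tanh -0.274427, tanh 0.969075) = (-0.268, 0.748)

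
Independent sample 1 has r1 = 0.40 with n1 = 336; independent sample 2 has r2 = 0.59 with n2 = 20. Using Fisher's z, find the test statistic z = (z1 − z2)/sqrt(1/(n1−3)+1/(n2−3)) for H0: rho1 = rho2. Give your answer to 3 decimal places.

-1.022

Fisher z-transforms: z1 = atanh(0.40) = 0.423649, z2 = atanh(0.59) = 0.677666; difference d = -0.254017
Var(d) = 1/333 + 1/17 = 0.0030030 + 0.0588235 = 0.0618265
z = d/√Var(d) = -0.254017 / √0.0618265 = -0.254017 / 0.248649 = -1.022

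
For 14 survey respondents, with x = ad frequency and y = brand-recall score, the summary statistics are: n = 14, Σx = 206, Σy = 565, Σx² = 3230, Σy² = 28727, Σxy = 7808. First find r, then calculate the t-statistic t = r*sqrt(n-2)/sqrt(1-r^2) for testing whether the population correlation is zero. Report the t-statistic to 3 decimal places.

Numerator: nΣxy − (Σx)(Σy) = 14·7808 − (206)(565) = -7078
Denominator: √[(nΣx²−(Σx)²)(nΣy²−(Σy)²)]
  nΣx²−(Σx)² = 14·3230 − 42436 = 2784;  nΣy²−(Σy)² = 14·28727 − 319225 = 82953
  √(2784·82953) = √230941152 = 15196.7481
r = -7078 / 15196.7481 = -0.4658
t = r·√(n−2)/√(1−r²) = -0.4658·√12 / √(1−0.216970) = -1.613579 / 0.884890 = -1.823

-1.823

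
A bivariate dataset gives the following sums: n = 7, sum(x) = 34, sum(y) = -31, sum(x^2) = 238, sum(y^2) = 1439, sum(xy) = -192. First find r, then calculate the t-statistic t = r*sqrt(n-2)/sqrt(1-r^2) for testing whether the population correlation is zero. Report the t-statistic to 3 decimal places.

Numerator: nΣxy − (Σx)(Σy) = 7·(-192) − (34)(-31) = -290
Denominator: √[(nΣx²−(Σx)²)(nΣy²−(Σy)²)]
  nΣx²−(Σx)² = 7·238 − 1156 = 510;  nΣy²−(Σy)² = 7·1439 − 961 = 9112
  √(510·9112) = √4647120 = 2155.7180
r = -290 / 2155.7180 = -0.1345
t = r·√(n−2)/√(1−r²) = -0.1345·√5 / √(1−0.018090) = -0.300751 / 0.990914 = -0.304

-0.304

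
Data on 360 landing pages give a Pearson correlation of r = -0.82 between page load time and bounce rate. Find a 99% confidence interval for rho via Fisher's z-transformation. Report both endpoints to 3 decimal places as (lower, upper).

z_r = atanh(-0.82) = -1.156817;  SE = 1/√(n−3) = 1/√357 = 0.052926
z-limits: -1.156817 ± 2.576·0.052926 = -1.156817 ± 0.136337 = [-1.293154, -1.020480]
ρ-limits: (tanh -1.293154, tanh -1.020480) = (-0.860, -0.770)

(-0.860, -0.770)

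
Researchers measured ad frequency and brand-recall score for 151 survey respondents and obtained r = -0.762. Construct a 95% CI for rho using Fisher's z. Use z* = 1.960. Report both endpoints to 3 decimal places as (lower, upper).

(-0.822, -0.686)

z_r = atanh(-0.762) = -1.000967;  SE = 1/√(n−3) = 1/√148 = 0.082199
z-limits: -1.000967 ± 1.960·0.082199 = -1.000967 ± 0.161110 = [-1.162077, -0.839857]
ρ-limits: (tanh -1.162077, tanh -0.839857) = (-0.822, -0.686)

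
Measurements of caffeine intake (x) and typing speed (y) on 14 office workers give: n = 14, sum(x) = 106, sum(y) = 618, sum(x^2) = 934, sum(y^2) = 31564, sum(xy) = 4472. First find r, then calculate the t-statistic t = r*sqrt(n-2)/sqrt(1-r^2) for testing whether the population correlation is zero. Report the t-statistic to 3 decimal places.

-0.995

Numerator: nΣxy − (Σx)(Σy) = 14·4472 − (106)(618) = -2900
Denominator: √[(nΣx²−(Σx)²)(nΣy²−(Σy)²)]
  nΣx²−(Σx)² = 14·934 − 11236 = 1840;  nΣy²−(Σy)² = 14·31564 − 381924 = 59972
  √(1840·59972) = √110348480 = 10504.6885
r = -2900 / 10504.6885 = -0.2761
t = r·√(n−2)/√(1−r²) = -0.2761·√12 / √(1−0.076231) = -0.956438 / 0.961129 = -0.995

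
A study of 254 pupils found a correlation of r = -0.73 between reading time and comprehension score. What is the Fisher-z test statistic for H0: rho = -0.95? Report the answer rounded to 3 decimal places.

Fisher z: atanh(-0.73) = -0.928727, atanh(-0.95) = -1.831781
z = (z_r − z_0)·√(n−3) = (-0.928727 − (-1.831781))·√251 = 0.903054 · 15.842980 = 14.307

14.307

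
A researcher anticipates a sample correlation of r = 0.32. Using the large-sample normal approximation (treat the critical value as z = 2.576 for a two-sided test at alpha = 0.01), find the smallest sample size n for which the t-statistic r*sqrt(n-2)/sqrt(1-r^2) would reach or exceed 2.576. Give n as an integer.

Need r·√(n−2)/√(1−r²) ≥ 2.576
√(n−2) ≥ 2.576·√(1−0.1024) / 0.32 = 2.576·0.947418 / 0.32 = 7.6267
n−2 ≥ 58.1666  ⇒  n ≥ 60.1666
Smallest integer n = 61

61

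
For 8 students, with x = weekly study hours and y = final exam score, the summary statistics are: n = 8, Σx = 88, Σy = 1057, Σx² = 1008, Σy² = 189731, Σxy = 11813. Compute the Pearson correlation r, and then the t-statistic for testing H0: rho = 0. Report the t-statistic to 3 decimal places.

S_xy = nΣxy − ΣxΣy = 8·11813 − 88·1057 = 94504 − 93016 = 1488
S_xx = nΣx² − (Σx)² = 8·1008 − 88² = 8064 − 7744 = 320
S_yy = nΣy² − (Σy)² = 8·189731 − 1057² = 1517848 − 1117249 = 400599
r = S_xy / √(S_xx·S_yy) = 1488 / √(320·400599) = 1488 / √128191680 = 1488 / 11322.1765 = 0.1314
t = r·√(n−2)/√(1−r²) = 0.1314·√6 / √(1−0.017266) = 0.321863 / 0.991329 = 0.325

0.325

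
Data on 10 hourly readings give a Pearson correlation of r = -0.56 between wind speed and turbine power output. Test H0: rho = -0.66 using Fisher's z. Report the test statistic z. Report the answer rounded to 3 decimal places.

0.423

Fisher z: atanh(-0.56) = -0.632833, atanh(-0.66) = -0.792814
z = (z_r − z_0)·√(n−3) = (-0.632833 − (-0.792814))·√7 = 0.159981 · 2.645751 = 0.423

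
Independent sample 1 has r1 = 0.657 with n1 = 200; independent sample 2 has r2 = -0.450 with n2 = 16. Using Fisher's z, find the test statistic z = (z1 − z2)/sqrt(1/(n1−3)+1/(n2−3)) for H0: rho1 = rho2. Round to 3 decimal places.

4.443

Fisher z-transforms: z1 = atanh(0.657) = 0.787517, z2 = atanh(-0.450) = -0.484700; difference d = 1.272217
Var(d) = 1/197 + 1/13 = 0.0050761 + 0.0769231 = 0.0819992
z = d/√Var(d) = 1.272217 / √0.0819992 = 1.272217 / 0.286355 = 4.443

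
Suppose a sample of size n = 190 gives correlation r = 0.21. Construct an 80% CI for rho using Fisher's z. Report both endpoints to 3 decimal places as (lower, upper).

z_r = atanh(0.21) = 0.213171;  SE = 1/√(n−3) = 1/√187 = 0.073127
z-limits: 0.213171 ± 1.282·0.073127 = 0.213171 ± 0.093749 = [0.119422, 0.306920]
ρ-limits: (tanh 0.119422, tanh 0.306920) = (0.119, 0.298)

(0.119, 0.298)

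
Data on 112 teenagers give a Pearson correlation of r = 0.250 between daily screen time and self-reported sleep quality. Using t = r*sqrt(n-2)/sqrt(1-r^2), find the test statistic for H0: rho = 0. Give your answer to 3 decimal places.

t = r·√(n−2) / √(1−r²) with r = 0.250, n = 112
  = 0.250·√110 / √(1 − 0.062500)
  = 0.250·10.488088 / 0.968246
  = 2.622022 / 0.968246 = 2.708

2.708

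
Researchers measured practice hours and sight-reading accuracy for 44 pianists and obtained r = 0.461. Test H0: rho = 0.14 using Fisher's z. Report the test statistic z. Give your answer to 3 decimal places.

2.290

Fisher z: atanh(0.461) = 0.498580, atanh(0.14) = 0.140926
z = (z_r − z_0)·√(n−3) = (0.498580 − 0.140926)·√41 = 0.357654 · 6.403124 = 2.290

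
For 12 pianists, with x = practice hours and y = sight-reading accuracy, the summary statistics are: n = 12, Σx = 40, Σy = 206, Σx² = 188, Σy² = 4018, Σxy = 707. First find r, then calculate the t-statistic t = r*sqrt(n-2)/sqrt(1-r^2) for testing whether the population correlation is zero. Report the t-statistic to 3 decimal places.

S_xy = nΣxy − ΣxΣy = 12·707 − 40·206 = 8484 − 8240 = 244
S_xx = nΣx² − (Σx)² = 12·188 − 40² = 2256 − 1600 = 656
S_yy = nΣy² − (Σy)² = 12·4018 − 206² = 48216 − 42436 = 5780
r = S_xy / √(S_xx·S_yy) = 244 / √(656·5780) = 244 / √3791680 = 244 / 1947.2237 = 0.1253
t = r·√(n−2)/√(1−r²) = 0.1253·√10 / √(1−0.015700) = 0.396233 / 0.992119 = 0.399

0.399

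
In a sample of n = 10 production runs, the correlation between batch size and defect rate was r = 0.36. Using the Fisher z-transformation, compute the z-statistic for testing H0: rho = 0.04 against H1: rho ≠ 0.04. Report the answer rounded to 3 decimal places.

z_r = atanh(0.36) = 0.376886,  z_0 = atanh(0.04) = 0.040021
SE = 1/√(n−3) = 1/√7 = 0.377964
z = (z_r − z_0)/SE = (0.376886 − 0.040021) / 0.377964 = 0.336865 / 0.377964 = 0.891

0.891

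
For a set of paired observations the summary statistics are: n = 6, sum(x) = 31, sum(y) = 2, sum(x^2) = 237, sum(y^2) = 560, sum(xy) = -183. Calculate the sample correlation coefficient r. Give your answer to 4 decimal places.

S_xy = nΣxy − ΣxΣy = 6·(-183) − 31·2 = -1098 − 62 = -1160
S_xx = nΣx² − (Σx)² = 6·237 − 31² = 1422 − 961 = 461
S_yy = nΣy² − (Σy)² = 6·560 − 2² = 3360 − 4 = 3356
r = S_xy / √(S_xx·S_yy) = -1160 / √(461·3356) = -1160 / √1547116 = -1160 / 1243.8312 = -0.9326

-0.9326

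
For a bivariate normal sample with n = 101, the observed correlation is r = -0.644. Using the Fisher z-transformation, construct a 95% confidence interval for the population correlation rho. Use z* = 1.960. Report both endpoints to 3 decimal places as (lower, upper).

(-0.746, -0.513)

z_r = atanh(-0.644) = -0.764978;  SE = 1/√(n−3) = 1/√98 = 0.101015
z-limits: -0.764978 ± 1.960·0.101015 = -0.764978 ± 0.197989 = [-0.962967, -0.566989]
ρ-limits: (tanh -0.962967, tanh -0.566989) = (-0.746, -0.513)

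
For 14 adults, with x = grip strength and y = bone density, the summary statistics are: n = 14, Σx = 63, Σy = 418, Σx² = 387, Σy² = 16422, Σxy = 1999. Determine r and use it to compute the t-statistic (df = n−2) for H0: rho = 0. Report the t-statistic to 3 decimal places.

0.651

Numerator: nΣxy − (Σx)(Σy) = 14·1999 − (63)(418) = 1652
Denominator: √[(nΣx²−(Σx)²)(nΣy²−(Σy)²)]
  nΣx²−(Σx)² = 14·387 − 3969 = 1449;  nΣy²−(Σy)² = 14·16422 − 174724 = 55184
  √(1449·55184) = √79961616 = 8942.1259
r = 1652 / 8942.1259 = 0.1847
t = r·√(n−2)/√(1−r²) = 0.1847·√12 / √(1−0.034114) = 0.639820 / 0.982795 = 0.651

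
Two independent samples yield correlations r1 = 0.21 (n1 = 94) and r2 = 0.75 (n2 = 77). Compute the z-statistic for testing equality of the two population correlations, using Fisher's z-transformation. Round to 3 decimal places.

Fisher z-transforms: z1 = atanh(0.21) = 0.213171, z2 = atanh(0.75) = 0.972955; difference d = -0.759784
Var(d) = 1/91 + 1/74 = 0.0109890 + 0.0135135 = 0.0245025
z = d/√Var(d) = -0.759784 / √0.0245025 = -0.759784 / 0.156533 = -4.854

-4.854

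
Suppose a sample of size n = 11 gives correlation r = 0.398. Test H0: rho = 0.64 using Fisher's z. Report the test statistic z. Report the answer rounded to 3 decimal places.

z_r = atanh(0.398) = 0.421270,  z_0 = atanh(0.64) = 0.758174
SE = 1/√(n−3) = 1/√8 = 0.353553
z = (z_r − z_0)/SE = (0.421270 − 0.758174) / 0.353553 = -0.336904 / 0.353553 = -0.953

-0.953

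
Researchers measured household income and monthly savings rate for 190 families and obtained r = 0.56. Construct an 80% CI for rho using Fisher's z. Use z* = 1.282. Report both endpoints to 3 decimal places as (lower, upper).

z_r = atanh(0.56) = 0.632833;  SE = 1/√(n−3) = 1/√187 = 0.073127
z-limits: 0.632833 ± 1.282·0.073127 = 0.632833 ± 0.093749 = [0.539084, 0.726582]
ρ-limits: (tanh 0.539084, tanh 0.726582) = (0.492, 0.621)

(0.492, 0.621)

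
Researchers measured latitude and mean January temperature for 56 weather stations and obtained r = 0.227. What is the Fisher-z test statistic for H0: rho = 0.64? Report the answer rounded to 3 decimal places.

z_r = atanh(0.227) = 0.231024,  z_0 = atanh(0.64) = 0.758174
SE = 1/√(n−3) = 1/√53 = 0.137361
z = (z_r − z_0)/SE = (0.231024 − 0.758174) / 0.137361 = -0.527150 / 0.137361 = -3.838

-3.838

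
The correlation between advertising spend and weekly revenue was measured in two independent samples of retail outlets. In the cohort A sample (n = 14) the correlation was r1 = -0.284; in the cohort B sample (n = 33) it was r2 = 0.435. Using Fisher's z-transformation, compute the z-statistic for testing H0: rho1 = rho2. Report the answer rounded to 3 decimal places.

Fisher z-transforms: z1 = atanh(-0.284) = -0.292028, z2 = atanh(0.435) = 0.466047; difference d = -0.758075
Var(d) = 1/11 + 1/30 = 0.0909091 + 0.0333333 = 0.1242424
z = d/√Var(d) = -0.758075 / √0.1242424 = -0.758075 / 0.352480 = -2.151

-2.151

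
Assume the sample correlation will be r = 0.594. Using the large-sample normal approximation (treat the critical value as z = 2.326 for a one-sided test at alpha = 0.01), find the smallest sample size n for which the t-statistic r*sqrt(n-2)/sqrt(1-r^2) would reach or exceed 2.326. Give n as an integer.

12

Need r·√(n−2)/√(1−r²) ≥ 2.326
√(n−2) ≥ 2.326·√(1−0.352836) / 0.594 = 2.326·0.804465 / 0.594 = 3.1501
n−2 ≥ 9.9231  ⇒  n ≥ 11.9231
Smallest integer n = 12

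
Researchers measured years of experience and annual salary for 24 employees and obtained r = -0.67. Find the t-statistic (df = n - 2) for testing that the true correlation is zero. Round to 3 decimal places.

t = r·√(n−2) / √(1−r²) with r = -0.67, n = 24
  = -0.67·√22 / √(1 − 0.4489)
  = -0.67·4.690416 / 0.742361
  = -3.142579 / 0.742361 = -4.233

-4.233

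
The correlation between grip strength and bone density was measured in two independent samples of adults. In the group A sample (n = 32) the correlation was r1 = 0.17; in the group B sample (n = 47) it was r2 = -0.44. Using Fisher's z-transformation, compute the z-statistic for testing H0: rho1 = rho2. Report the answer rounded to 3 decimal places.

2.692

Fisher z-transforms: z1 = atanh(0.17) = 0.171667, z2 = atanh(-0.44) = -0.472231; difference d = 0.643898
Var(d) = 1/29 + 1/44 = 0.0344828 + 0.0227273 = 0.0572101
z = d/√Var(d) = 0.643898 / √0.0572101 = 0.643898 / 0.239186 = 2.692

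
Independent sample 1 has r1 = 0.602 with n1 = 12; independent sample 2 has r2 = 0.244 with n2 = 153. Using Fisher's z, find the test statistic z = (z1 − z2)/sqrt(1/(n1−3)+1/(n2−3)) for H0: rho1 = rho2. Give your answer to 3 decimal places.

z1 = atanh(0.602) = 0.696278,  z2 = atanh(0.244) = 0.249023
SE = √(1/(n1−3) + 1/(n2−3)) = √(1/9 + 1/150) = √(0.1111111 + 0.0066667) = √0.1177778 = 0.343188
z = (z1 − z2)/SE = (0.696278 − 0.249023) / 0.343188 = 0.447255 / 0.343188 = 1.303

1.303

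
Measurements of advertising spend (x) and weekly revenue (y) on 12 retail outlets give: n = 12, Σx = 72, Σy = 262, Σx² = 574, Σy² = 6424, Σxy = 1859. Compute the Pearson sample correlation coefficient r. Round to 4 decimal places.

S_xy = nΣxy − ΣxΣy = 12·1859 − 72·262 = 22308 − 18864 = 3444
S_xx = nΣx² − (Σx)² = 12·574 − 72² = 6888 − 5184 = 1704
S_yy = nΣy² − (Σy)² = 12·6424 − 262² = 77088 − 68644 = 8444
r = S_xy / √(S_xx·S_yy) = 3444 / √(1704·8444) = 3444 / √14388576 = 3444 / 3793.2276 = 0.9079

0.9079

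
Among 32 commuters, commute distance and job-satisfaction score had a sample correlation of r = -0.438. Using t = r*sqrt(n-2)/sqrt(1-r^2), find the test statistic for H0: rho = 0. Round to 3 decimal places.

1 − r² = 1 − 0.191844 = 0.808156;  √(1−r²) = 0.898975
√(n−2) = √30 = 5.477226
t = r·√(n−2)/√(1−r²) = -0.438 · 5.477226 / 0.898975 = -2.669

-2.669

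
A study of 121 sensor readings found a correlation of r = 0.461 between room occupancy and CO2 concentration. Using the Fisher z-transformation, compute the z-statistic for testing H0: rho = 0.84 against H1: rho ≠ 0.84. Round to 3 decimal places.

Fisher z: atanh(0.461) = 0.498580, atanh(0.84) = 1.221174
z = (z_r − z_0)·√(n−3) = (0.498580 − 1.221174)·√118 = -0.722594 · 10.862780 = -7.849

-7.849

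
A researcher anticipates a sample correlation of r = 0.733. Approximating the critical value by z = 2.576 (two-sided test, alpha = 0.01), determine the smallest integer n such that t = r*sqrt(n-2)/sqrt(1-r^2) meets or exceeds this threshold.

8

Need r·√(n−2)/√(1−r²) ≥ 2.576
√(n−2) ≥ 2.576·√(1−0.537289) / 0.733 = 2.576·0.680229 / 0.733 = 2.3905
n−2 ≥ 5.7145  ⇒  n ≥ 7.7145
Smallest integer n = 8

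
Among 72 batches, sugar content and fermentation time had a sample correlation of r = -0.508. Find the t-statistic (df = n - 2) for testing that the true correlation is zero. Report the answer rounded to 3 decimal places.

-4.934

1 − r² = 1 − 0.258064 = 0.741936;  √(1−r²) = 0.861357
√(n−2) = √70 = 8.366600
t = r·√(n−2)/√(1−r²) = -0.508 · 8.366600 / 0.861357 = -4.934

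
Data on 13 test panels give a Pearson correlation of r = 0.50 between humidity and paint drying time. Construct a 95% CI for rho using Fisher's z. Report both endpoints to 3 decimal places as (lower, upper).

z_r = atanh(0.50) = 0.549306;  SE = 1/√(n−3) = 1/√10 = 0.316228
z-limits: 0.549306 ± 1.960·0.316228 = 0.549306 ± 0.619807 = [-0.070501, 1.169113]
ρ-limits: (tanh -0.070501, tanh 1.169113) = (-0.070, 0.824)

(-0.070, 0.824)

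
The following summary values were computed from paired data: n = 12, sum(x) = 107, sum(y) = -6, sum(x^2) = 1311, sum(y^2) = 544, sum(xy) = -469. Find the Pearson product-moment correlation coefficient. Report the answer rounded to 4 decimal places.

-0.9456

Numerator: nΣxy − (Σx)(Σy) = 12·(-469) − (107)(-6) = -4986
Denominator: √[(nΣx²−(Σx)²)(nΣy²−(Σy)²)]
  nΣx²−(Σx)² = 12·1311 − 11449 = 4283;  nΣy²−(Σy)² = 12·544 − 36 = 6492
  √(4283·6492) = √27805236 = 5273.0670
r = -4986 / 5273.0670 = -0.9456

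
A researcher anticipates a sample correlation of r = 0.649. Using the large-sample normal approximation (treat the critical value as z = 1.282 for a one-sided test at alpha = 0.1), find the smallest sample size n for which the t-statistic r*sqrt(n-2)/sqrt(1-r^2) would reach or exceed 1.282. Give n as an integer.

Need r·√(n−2)/√(1−r²) ≥ 1.282
√(n−2) ≥ 1.282·√(1−0.421201) / 0.649 = 1.282·0.760788 / 0.649 = 1.5028
n−2 ≥ 2.2584  ⇒  n ≥ 4.2584
Smallest integer n = 5

5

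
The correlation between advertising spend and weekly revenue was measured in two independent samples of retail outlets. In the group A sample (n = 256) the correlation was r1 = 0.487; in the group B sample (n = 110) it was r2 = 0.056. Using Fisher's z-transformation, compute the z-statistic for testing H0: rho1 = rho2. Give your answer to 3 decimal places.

4.128

z1 = atanh(0.487) = 0.532120,  z2 = atanh(0.056) = 0.056059
SE = √(1/(n1−3) + 1/(n2−3)) = √(1/253 + 1/107) = √(0.0039526 + 0.0093458) = √0.0132984 = 0.115319
z = (z1 − z2)/SE = (0.532120 − 0.056059) / 0.115319 = 0.476061 / 0.115319 = 4.128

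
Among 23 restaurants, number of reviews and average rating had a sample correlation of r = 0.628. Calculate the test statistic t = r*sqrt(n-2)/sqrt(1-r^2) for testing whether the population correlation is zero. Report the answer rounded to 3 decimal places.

3.698

t = r·√(n−2) / √(1−r²) with r = 0.628, n = 23
  = 0.628·√21 / √(1 − 0.394384)
  = 0.628·4.582576 / 0.778213
  = 2.877858 / 0.778213 = 3.698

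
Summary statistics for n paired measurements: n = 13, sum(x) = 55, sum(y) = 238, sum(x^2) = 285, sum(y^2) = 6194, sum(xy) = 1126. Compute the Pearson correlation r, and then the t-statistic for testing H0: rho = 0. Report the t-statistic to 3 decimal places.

1.380

Numerator: nΣxy − (Σx)(Σy) = 13·1126 − (55)(238) = 1548
Denominator: √[(nΣx²−(Σx)²)(nΣy²−(Σy)²)]
  nΣx²−(Σx)² = 13·285 − 3025 = 680;  nΣy²−(Σy)² = 13·6194 − 56644 = 23878
  √(680·23878) = √16237040 = 4029.5211
r = 1548 / 4029.5211 = 0.3842
t = r·√(n−2)/√(1−r²) = 0.3842·√11 / √(1−0.147610) = 1.274247 / 0.923250 = 1.380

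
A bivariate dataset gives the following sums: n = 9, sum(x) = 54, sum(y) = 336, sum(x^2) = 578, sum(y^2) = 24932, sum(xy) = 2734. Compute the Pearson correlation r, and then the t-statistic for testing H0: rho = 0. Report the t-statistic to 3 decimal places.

Numerator: nΣxy − (Σx)(Σy) = 9·2734 − (54)(336) = 6462
Denominator: √[(nΣx²−(Σx)²)(nΣy²−(Σy)²)]
  nΣx²−(Σx)² = 9·578 − 2916 = 2286;  nΣy²−(Σy)² = 9·24932 − 112896 = 111492
  √(2286·111492) = √254870712 = 15964.6707
r = 6462 / 15964.6707 = 0.4048
t = r·√(n−2)/√(1−r²) = 0.4048·√7 / √(1−0.163863) = 1.071000 / 0.914405 = 1.171

1.171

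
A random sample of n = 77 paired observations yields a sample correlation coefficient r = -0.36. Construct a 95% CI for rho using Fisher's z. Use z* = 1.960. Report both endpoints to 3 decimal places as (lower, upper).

(-0.540, -0.148)

Fisher z: z_r = atanh(r) = ½·ln((1+(-0.36))/(1−(-0.36))) = -0.376886
SE(z) = 1/√(n−3) = 1/√74 = 0.116248
95% ⇒ z* = 1.960; margin = 1.960·0.116248 = 0.227846
CI on z-scale: (-0.604732, -0.149040)
Back-transform: tanh(-0.604732) = -0.540408, tanh(-0.149040) = -0.147946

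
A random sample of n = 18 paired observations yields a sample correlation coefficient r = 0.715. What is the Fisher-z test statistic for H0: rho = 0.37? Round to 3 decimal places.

z_r = atanh(0.715) = 0.897340,  z_0 = atanh(0.37) = 0.388423
SE = 1/√(n−3) = 1/√15 = 0.258199
z = (z_r − z_0)/SE = (0.897340 − 0.388423) / 0.258199 = 0.508917 / 0.258199 = 1.971

1.971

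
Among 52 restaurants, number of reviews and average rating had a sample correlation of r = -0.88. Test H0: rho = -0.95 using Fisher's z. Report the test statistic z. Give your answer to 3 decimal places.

Fisher z: atanh(-0.88) = -1.375768, atanh(-0.95) = -1.831781
z = (z_r − z_0)·√(n−3) = (-1.375768 − (-1.831781))·√49 = 0.456013 · 7.000000 = 3.192

3.192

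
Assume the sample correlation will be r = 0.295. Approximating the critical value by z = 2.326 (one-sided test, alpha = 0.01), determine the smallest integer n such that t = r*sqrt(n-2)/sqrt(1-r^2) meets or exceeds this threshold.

r√(n−2)/√(1−r²) ≥ 2.326  ⇔  n−2 ≥ (2.326)²·(1−r²)/r²
(1−r²)/r² = (1−0.087025)/0.087025 = 10.4910
n ≥ 2 + 5.410276·10.4910 = 2 + 56.7592 = 58.7592
⌈58.7592⌉ = 59

59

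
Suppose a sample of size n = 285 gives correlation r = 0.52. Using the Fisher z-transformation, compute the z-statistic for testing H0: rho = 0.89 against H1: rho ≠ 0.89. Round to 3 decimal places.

-14.200

Fisher z: atanh(0.52) = 0.576340, atanh(0.89) = 1.421926
z = (z_r − z_0)·√(n−3) = (0.576340 − 1.421926)·√282 = -0.845586 · 16.792856 = -14.200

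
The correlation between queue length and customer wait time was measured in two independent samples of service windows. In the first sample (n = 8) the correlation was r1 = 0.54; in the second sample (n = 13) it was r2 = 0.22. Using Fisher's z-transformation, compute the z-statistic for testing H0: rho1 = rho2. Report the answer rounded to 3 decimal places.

Fisher z-transforms: z1 = atanh(0.54) = 0.604156, z2 = atanh(0.22) = 0.223656; difference d = 0.380500
Var(d) = 1/5 + 1/10 = 0.2000000 + 0.1000000 = 0.3000000
z = d/√Var(d) = 0.380500 / √0.3000000 = 0.380500 / 0.547723 = 0.695

0.695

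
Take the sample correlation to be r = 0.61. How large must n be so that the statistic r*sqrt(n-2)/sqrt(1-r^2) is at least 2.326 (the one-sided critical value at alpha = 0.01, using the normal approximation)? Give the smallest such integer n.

12

r√(n−2)/√(1−r²) ≥ 2.326  ⇔  n−2 ≥ (2.326)²·(1−r²)/r²
(1−r²)/r² = (1−0.3721)/0.3721 = 1.6874
n ≥ 2 + 5.410276·1.6874 = 2 + 9.1293 = 11.1293
⌈11.1293⌉ = 12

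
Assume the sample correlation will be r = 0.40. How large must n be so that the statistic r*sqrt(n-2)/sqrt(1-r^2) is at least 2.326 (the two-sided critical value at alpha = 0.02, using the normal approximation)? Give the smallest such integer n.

31

r√(n−2)/√(1−r²) ≥ 2.326  ⇔  n−2 ≥ (2.326)²·(1−r²)/r²
(1−r²)/r² = (1−0.1600)/0.1600 = 5.2500
n ≥ 2 + 5.410276·5.2500 = 2 + 28.4039 = 30.4039
⌈30.4039⌉ = 31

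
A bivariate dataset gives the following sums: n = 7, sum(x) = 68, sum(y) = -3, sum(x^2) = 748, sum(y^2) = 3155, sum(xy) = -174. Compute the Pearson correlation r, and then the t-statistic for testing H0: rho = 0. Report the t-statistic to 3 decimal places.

Numerator: nΣxy − (Σx)(Σy) = 7·(-174) − (68)(-3) = -1014
Denominator: √[(nΣx²−(Σx)²)(nΣy²−(Σy)²)]
  nΣx²−(Σx)² = 7·748 − 4624 = 612;  nΣy²−(Σy)² = 7·3155 − 9 = 22076
  √(612·22076) = √13510512 = 3675.6648
r = -1014 / 3675.6648 = -0.2759
t = r·√(n−2)/√(1−r²) = -0.2759·√5 / √(1−0.076121) = -0.616931 / 0.961186 = -0.642

-0.642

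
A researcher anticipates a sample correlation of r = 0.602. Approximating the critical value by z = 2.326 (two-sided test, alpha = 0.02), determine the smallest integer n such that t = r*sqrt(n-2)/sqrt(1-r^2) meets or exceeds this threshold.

r√(n−2)/√(1−r²) ≥ 2.326  ⇔  n−2 ≥ (2.326)²·(1−r²)/r²
(1−r²)/r² = (1−0.362404)/0.362404 = 1.7594
n ≥ 2 + 5.410276·1.7594 = 2 + 9.5188 = 11.5188
⌈11.5188⌉ = 12

12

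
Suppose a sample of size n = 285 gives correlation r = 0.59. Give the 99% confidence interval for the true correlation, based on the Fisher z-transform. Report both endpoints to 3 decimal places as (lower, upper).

(0.481, 0.681)

z_r = atanh(0.59) = 0.677666;  SE = 1/√(n−3) = 1/√282 = 0.059549
z-limits: 0.677666 ± 2.576·0.059549 = 0.677666 ± 0.153398 = [0.524268, 0.831064]
ρ-limits: (tanh 0.524268, tanh 0.831064) = (0.481, 0.681)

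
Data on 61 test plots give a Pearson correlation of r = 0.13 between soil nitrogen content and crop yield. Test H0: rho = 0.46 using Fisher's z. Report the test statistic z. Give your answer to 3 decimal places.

z_r = atanh(0.13) = 0.130740,  z_0 = atanh(0.46) = 0.497311
SE = 1/√(n−3) = 1/√58 = 0.131306
z = (z_r − z_0)/SE = (0.130740 − 0.497311) / 0.131306 = -0.366571 / 0.131306 = -2.792

-2.792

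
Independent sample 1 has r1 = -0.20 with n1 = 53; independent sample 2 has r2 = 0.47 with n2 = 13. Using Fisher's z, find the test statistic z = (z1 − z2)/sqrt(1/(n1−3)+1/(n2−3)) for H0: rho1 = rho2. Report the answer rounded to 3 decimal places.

z1 = atanh(-0.20) = -0.202733,  z2 = atanh(0.47) = 0.510070
SE = √(1/(n1−3) + 1/(n2−3)) = √(1/50 + 1/10) = √(0.0200000 + 0.1000000) = √0.1200000 = 0.346410
z = (z1 − z2)/SE = (-0.202733 − 0.510070) / 0.346410 = -0.712803 / 0.346410 = -2.058

-2.058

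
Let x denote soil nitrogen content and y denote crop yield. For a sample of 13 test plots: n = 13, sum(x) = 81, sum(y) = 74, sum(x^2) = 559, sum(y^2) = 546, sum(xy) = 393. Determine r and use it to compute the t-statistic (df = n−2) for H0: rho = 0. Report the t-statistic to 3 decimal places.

-4.879

S_xy = nΣxy − ΣxΣy = 13·393 − 81·74 = 5109 − 5994 = -885
S_xx = nΣx² − (Σx)² = 13·559 − 81² = 7267 − 6561 = 706
S_yy = nΣy² − (Σy)² = 13·546 − 74² = 7098 − 5476 = 1622
r = S_xy / √(S_xx·S_yy) = -885 / √(706·1622) = -885 / √1145132 = -885 / 1070.1084 = -0.8270
t = r·√(n−2)/√(1−r²) = -0.8270·√11 / √(1−0.683929) = -2.742849 / 0.562202 = -4.879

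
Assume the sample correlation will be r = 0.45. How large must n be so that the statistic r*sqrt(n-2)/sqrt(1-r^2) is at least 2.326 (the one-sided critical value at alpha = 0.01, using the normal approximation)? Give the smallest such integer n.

Need r·√(n−2)/√(1−r²) ≥ 2.326
√(n−2) ≥ 2.326·√(1−0.2025) / 0.45 = 2.326·0.893029 / 0.45 = 4.6160
n−2 ≥ 21.3075  ⇒  n ≥ 23.3075
Smallest integer n = 24

24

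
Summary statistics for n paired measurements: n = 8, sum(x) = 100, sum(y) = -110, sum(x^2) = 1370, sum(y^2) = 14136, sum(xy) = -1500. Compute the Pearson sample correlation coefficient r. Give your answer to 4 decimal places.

-0.1016

Numerator: nΣxy − (Σx)(Σy) = 8·(-1500) − (100)(-110) = -1000
Denominator: √[(nΣx²−(Σx)²)(nΣy²−(Σy)²)]
  nΣx²−(Σx)² = 8·1370 − 10000 = 960;  nΣy²−(Σy)² = 8·14136 − 12100 = 100988
  √(960·100988) = √96948480 = 9846.2419
r = -1000 / 9846.2419 = -0.1016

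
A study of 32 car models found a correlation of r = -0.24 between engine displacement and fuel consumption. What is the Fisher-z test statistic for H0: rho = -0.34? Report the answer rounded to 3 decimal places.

z_r = atanh(-0.24) = -0.244774,  z_0 = atanh(-0.34) = -0.354093
SE = 1/√(n−3) = 1/√29 = 0.185695
z = (z_r − z_0)/SE = (-0.244774 − (-0.354093)) / 0.185695 = 0.109319 / 0.185695 = 0.589

0.589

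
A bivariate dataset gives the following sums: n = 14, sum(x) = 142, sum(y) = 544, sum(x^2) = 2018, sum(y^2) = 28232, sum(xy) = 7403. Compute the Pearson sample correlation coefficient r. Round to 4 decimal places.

S_xy = nΣxy − ΣxΣy = 14·7403 − 142·544 = 103642 − 77248 = 26394
S_xx = nΣx² − (Σx)² = 14·2018 − 142² = 28252 − 20164 = 8088
S_yy = nΣy² − (Σy)² = 14·28232 − 544² = 395248 − 295936 = 99312
r = S_xy / √(S_xx·S_yy) = 26394 / √(8088·99312) = 26394 / √803235456 = 26394 / 28341.4089 = 0.9313

0.9313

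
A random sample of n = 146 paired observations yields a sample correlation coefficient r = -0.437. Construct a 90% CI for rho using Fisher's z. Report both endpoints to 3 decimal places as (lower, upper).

(-0.541, -0.319)

Fisher z: z_r = atanh(r) = ½·ln((1+(-0.437))/(1−(-0.437))) = -0.468517
SE(z) = 1/√(n−3) = 1/√143 = 0.083624
90% ⇒ z* = 1.645; margin = 1.645·0.083624 = 0.137561
CI on z-scale: (-0.606078, -0.330956)
Back-transform: tanh(-0.606078) = -0.541360, tanh(-0.330956) = -0.319380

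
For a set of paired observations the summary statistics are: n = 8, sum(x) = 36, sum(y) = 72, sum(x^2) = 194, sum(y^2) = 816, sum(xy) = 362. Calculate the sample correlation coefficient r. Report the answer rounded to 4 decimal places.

0.5183

Numerator: nΣxy − (Σx)(Σy) = 8·362 − (36)(72) = 304
Denominator: √[(nΣx²−(Σx)²)(nΣy²−(Σy)²)]
  nΣx²−(Σx)² = 8·194 − 1296 = 256;  nΣy²−(Σy)² = 8·816 − 5184 = 1344
  √(256·1344) = √344064 = 586.5697
r = 304 / 586.5697 = 0.5183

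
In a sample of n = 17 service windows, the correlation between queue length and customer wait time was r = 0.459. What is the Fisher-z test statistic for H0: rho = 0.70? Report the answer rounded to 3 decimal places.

Fisher z: atanh(0.459) = 0.496044, atanh(0.70) = 0.867301
z = (z_r − z_0)·√(n−3) = (0.496044 − 0.867301)·√14 = -0.371257 · 3.741657 = -1.389

-1.389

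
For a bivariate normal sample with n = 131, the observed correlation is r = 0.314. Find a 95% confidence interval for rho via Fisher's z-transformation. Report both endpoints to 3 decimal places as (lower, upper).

(0.151, 0.461)

z_r = atanh(0.314) = 0.324977;  SE = 1/√(n−3) = 1/√128 = 0.088388
z-limits: 0.324977 ± 1.960·0.088388 = 0.324977 ± 0.173240 = [0.151737, 0.498217]
ρ-limits: (tanh 0.151737, tanh 0.498217) = (0.151, 0.461)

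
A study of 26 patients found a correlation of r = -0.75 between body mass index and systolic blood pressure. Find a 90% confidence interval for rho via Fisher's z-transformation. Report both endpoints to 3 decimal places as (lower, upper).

z_r = atanh(-0.75) = -0.972955;  SE = 1/√(n−3) = 1/√23 = 0.208514
z-limits: -0.972955 ± 1.645·0.208514 = -0.972955 ± 0.343006 = [-1.315961, -0.629949]
ρ-limits: (tanh -1.315961, tanh -0.629949) = (-0.866, -0.558)

(-0.866, -0.558)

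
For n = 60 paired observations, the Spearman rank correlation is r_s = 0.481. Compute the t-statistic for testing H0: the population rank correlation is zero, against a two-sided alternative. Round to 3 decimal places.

1 − r_s² = 1 − 0.231361 = 0.768639;  √(1−r_s²) = 0.876721
√(n−2) = √58 = 7.615773
t = r_s·√(n−2)/√(1−r_s²) = 0.481 · 7.615773 / 0.876721 = 4.178

4.178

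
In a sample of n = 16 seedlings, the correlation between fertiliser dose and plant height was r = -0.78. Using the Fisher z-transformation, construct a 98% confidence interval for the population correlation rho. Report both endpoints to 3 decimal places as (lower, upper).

z_r = atanh(-0.78) = -1.045371;  SE = 1/√(n−3) = 1/√13 = 0.277350
z-limits: -1.045371 ± 2.326·0.277350 = -1.045371 ± 0.645116 = [-1.690487, -0.400255]
ρ-limits: (tanh -1.690487, tanh -0.400255) = (-0.934, -0.380)

(-0.934, -0.380)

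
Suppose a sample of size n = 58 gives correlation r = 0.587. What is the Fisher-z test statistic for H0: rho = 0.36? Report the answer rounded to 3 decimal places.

z_r = atanh(0.587) = 0.673077,  z_0 = atanh(0.36) = 0.376886
SE = 1/√(n−3) = 1/√55 = 0.134840
z = (z_r − z_0)/SE = (0.673077 − 0.376886) / 0.134840 = 0.296191 / 0.134840 = 2.197

2.197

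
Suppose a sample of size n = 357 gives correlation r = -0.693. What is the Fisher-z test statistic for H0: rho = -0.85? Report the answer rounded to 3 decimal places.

z_r = atanh(-0.693) = -0.853705,  z_0 = atanh(-0.85) = -1.256153
SE = 1/√(n−3) = 1/√354 = 0.053149
z = (z_r − z_0)/SE = (-0.853705 − (-1.256153)) / 0.053149 = 0.402448 / 0.053149 = 7.572

7.572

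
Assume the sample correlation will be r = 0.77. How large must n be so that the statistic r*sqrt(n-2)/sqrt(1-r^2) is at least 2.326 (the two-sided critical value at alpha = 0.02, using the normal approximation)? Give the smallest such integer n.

Need r·√(n−2)/√(1−r²) ≥ 2.326
√(n−2) ≥ 2.326·√(1−0.5929) / 0.77 = 2.326·0.638044 / 0.77 = 1.9274
n−2 ≥ 3.7149  ⇒  n ≥ 5.7149
Smallest integer n = 6

6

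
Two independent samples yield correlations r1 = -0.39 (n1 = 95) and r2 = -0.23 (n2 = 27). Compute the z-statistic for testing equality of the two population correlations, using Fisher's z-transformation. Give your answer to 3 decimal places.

Fisher z-transforms: z1 = atanh(-0.39) = -0.411800, z2 = atanh(-0.23) = -0.234189; difference d = -0.177611
Var(d) = 1/92 + 1/24 = 0.0108696 + 0.0416667 = 0.0525363
z = d/√Var(d) = -0.177611 / √0.0525363 = -0.177611 / 0.229208 = -0.775

-0.775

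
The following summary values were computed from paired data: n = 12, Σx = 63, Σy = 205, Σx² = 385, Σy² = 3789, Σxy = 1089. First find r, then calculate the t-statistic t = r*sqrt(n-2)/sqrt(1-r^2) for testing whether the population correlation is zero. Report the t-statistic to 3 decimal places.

S_xy = nΣxy − ΣxΣy = 12·1089 − 63·205 = 13068 − 12915 = 153
S_xx = nΣx² − (Σx)² = 12·385 − 63² = 4620 − 3969 = 651
S_yy = nΣy² − (Σy)² = 12·3789 − 205² = 45468 − 42025 = 3443
r = S_xy / √(S_xx·S_yy) = 153 / √(651·3443) = 153 / √2241393 = 153 / 1497.1283 = 0.1022
t = r·√(n−2)/√(1−r²) = 0.1022·√10 / √(1−0.010445) = 0.323185 / 0.994764 = 0.325

0.325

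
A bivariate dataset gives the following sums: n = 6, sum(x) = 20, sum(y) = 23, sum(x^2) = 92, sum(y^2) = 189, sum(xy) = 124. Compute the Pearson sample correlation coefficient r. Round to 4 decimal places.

Numerator: nΣxy − (Σx)(Σy) = 6·124 − (20)(23) = 284
Denominator: √[(nΣx²−(Σx)²)(nΣy²−(Σy)²)]
  nΣx²−(Σx)² = 6·92 − 400 = 152;  nΣy²−(Σy)² = 6·189 − 529 = 605
  √(152·605) = √91960 = 303.2491
r = 284 / 303.2491 = 0.9365

0.9365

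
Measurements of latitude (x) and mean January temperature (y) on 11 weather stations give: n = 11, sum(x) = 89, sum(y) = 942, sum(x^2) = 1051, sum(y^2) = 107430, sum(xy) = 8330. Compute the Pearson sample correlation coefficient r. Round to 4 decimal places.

0.2380

Numerator: nΣxy − (Σx)(Σy) = 11·8330 − (89)(942) = 7792
Denominator: √[(nΣx²−(Σx)²)(nΣy²−(Σy)²)]
  nΣx²−(Σx)² = 11·1051 − 7921 = 3640;  nΣy²−(Σy)² = 11·107430 − 887364 = 294366
  √(3640·294366) = √1071492240 = 32733.6561
r = 7792 / 32733.6561 = 0.2380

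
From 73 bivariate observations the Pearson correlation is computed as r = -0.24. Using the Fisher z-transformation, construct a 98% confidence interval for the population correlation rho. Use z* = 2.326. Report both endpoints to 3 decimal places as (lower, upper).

(-0.480, 0.033)

Fisher z: z_r = atanh(r) = ½·ln((1+(-0.24))/(1−(-0.24))) = -0.244774
SE(z) = 1/√(n−3) = 1/√70 = 0.119523
98% ⇒ z* = 2.326; margin = 2.326·0.119523 = 0.278010
CI on z-scale: (-0.522784, 0.033236)
Back-transform: tanh(-0.522784) = -0.479846, tanh(0.033236) = 0.033224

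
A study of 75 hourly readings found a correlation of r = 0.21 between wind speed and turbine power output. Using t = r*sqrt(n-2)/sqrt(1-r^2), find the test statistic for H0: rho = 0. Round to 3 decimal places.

1 − r² = 1 − 0.0441 = 0.9559;  √(1−r²) = 0.977701
√(n−2) = √73 = 8.544004
t = r·√(n−2)/√(1−r²) = 0.21 · 8.544004 / 0.977701 = 1.835

1.835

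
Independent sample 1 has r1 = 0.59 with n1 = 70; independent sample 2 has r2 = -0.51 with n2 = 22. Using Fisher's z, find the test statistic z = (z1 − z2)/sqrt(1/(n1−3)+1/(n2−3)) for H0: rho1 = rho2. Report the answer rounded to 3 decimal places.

4.772

Fisher z-transforms: z1 = atanh(0.59) = 0.677666, z2 = atanh(-0.51) = -0.562730; difference d = 1.240396
Var(d) = 1/67 + 1/19 = 0.0149254 + 0.0526316 = 0.0675570
z = d/√Var(d) = 1.240396 / √0.0675570 = 1.240396 / 0.259917 = 4.772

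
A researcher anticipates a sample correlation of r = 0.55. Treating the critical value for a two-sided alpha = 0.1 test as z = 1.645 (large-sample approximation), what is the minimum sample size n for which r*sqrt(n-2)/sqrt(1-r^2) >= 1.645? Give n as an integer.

r√(n−2)/√(1−r²) ≥ 1.645  ⇔  n−2 ≥ (1.645)²·(1−r²)/r²
(1−r²)/r² = (1−0.3025)/0.3025 = 2.3058
n ≥ 2 + 2.706025·2.3058 = 2 + 6.2396 = 8.2396
⌈8.2396⌉ = 9

9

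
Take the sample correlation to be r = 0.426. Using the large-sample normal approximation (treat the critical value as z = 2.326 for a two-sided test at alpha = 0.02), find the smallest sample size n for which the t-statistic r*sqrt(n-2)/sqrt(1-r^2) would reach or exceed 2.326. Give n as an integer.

Need r·√(n−2)/√(1−r²) ≥ 2.326
√(n−2) ≥ 2.326·√(1−0.181476) / 0.426 = 2.326·0.904723 / 0.426 = 4.9399
n−2 ≥ 24.4026  ⇒  n ≥ 26.4026
Smallest integer n = 27

27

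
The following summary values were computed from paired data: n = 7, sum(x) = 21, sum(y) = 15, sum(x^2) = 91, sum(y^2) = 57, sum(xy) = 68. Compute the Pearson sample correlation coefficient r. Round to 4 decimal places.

0.8718

S_xy = nΣxy − ΣxΣy = 7·68 − 21·15 = 476 − 315 = 161
S_xx = nΣx² − (Σx)² = 7·91 − 21² = 637 − 441 = 196
S_yy = nΣy² − (Σy)² = 7·57 − 15² = 399 − 225 = 174
r = S_xy / √(S_xx·S_yy) = 161 / √(196·174) = 161 / √34104 = 161 / 184.6727 = 0.8718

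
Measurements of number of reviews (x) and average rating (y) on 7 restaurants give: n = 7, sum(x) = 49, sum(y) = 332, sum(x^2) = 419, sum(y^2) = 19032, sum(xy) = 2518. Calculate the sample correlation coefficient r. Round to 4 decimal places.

Numerator: nΣxy − (Σx)(Σy) = 7·2518 − (49)(332) = 1358
Denominator: √[(nΣx²−(Σx)²)(nΣy²−(Σy)²)]
  nΣx²−(Σx)² = 7·419 − 2401 = 532;  nΣy²−(Σy)² = 7·19032 − 110224 = 23000
  √(532·23000) = √12236000 = 3497.9994
r = 1358 / 3497.9994 = 0.3882

0.3882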